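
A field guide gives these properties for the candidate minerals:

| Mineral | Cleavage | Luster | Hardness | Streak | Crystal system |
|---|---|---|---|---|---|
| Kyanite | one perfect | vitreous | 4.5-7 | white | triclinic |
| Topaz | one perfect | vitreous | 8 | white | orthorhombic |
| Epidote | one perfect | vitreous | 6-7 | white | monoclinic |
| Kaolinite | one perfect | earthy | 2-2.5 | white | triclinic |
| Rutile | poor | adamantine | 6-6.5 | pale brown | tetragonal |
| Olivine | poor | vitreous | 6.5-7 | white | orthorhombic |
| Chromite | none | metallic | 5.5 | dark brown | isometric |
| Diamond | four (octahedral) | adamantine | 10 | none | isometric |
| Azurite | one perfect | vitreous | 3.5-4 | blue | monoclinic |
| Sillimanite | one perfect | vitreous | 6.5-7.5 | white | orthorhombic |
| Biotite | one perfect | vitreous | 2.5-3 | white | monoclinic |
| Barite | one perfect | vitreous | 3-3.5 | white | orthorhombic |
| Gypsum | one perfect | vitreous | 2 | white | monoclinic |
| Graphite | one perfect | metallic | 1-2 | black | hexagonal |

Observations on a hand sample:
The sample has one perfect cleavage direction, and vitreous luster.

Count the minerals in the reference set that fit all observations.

One perfect cleavage direction is inconsistent with Rutile, Olivine, Chromite, Diamond.
Vitreous luster is inconsistent with Kaolinite, Graphite.
Remaining candidates: Azurite, Barite, Biotite, Epidote, Gypsum, Kyanite, Sillimanite, Topaz.
That is 8 minerals.

8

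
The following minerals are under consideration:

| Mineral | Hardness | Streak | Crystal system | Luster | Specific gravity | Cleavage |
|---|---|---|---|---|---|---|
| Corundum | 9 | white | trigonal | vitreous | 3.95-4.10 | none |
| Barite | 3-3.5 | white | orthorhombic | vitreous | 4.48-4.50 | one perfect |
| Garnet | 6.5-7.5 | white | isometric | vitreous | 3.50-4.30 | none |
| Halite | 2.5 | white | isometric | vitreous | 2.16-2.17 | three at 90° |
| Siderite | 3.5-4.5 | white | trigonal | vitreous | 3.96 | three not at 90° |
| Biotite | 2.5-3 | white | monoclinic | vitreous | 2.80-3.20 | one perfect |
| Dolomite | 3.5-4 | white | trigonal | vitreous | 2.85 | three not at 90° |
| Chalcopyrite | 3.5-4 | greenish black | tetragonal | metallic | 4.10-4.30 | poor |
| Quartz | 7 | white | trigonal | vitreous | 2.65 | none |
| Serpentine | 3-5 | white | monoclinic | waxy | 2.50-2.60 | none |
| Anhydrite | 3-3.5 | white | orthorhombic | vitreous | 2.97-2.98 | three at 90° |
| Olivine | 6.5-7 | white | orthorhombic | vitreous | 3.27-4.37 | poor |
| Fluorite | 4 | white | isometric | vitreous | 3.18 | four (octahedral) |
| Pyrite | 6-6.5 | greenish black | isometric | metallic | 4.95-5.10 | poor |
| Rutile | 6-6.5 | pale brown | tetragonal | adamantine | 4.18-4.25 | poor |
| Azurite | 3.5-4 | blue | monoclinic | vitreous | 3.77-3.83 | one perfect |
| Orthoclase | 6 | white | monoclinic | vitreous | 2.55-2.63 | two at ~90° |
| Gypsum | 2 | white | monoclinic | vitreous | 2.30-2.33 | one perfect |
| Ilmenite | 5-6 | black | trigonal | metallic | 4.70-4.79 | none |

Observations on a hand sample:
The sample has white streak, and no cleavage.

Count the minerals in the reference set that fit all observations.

White streak excludes Chalcopyrite, Pyrite, Rutile, Azurite, Ilmenite.
No cleavage — only Corundum, Garnet, Quartz, Serpentine remain.
Consistent with every observation: Corundum, Garnet, Quartz, Serpentine.
That is 4 minerals.

4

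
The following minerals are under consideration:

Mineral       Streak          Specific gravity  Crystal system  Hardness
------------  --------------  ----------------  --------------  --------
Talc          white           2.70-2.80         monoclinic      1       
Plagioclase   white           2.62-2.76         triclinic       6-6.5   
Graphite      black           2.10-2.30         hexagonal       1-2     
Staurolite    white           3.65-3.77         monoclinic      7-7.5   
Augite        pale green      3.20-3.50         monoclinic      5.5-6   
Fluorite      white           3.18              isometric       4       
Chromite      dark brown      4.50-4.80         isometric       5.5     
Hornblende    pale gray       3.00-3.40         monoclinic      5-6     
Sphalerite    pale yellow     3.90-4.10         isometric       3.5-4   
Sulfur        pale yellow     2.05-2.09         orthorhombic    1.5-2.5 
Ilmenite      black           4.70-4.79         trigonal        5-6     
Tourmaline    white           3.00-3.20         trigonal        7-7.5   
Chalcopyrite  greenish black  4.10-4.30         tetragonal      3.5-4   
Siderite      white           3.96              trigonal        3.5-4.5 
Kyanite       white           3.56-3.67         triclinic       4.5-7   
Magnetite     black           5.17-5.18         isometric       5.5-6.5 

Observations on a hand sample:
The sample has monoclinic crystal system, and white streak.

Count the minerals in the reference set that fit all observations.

2

Monoclinic crystal system — leaves Talc, Staurolite, Augite, Hornblende.
White streak is inconsistent with Augite, Hornblende.
Remaining candidates: Staurolite, Talc.
That is 2 minerals.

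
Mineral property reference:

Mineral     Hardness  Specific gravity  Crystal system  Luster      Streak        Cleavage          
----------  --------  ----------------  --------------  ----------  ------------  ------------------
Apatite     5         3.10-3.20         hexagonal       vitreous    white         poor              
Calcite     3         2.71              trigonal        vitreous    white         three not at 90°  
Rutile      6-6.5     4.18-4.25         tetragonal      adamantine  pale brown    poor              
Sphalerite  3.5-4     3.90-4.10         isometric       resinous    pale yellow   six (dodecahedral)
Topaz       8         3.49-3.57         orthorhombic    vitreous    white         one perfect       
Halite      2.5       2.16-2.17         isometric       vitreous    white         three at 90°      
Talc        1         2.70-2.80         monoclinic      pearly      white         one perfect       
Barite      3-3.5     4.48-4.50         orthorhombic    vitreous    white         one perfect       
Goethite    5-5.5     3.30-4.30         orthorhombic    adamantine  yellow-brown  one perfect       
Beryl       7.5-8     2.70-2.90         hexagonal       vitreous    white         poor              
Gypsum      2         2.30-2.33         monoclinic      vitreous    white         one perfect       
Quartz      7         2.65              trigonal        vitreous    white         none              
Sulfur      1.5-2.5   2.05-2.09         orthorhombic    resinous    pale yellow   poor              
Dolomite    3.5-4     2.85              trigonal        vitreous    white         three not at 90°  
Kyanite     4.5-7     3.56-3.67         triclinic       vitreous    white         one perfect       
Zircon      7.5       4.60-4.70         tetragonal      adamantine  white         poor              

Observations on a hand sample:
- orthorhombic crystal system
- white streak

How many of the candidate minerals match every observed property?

Orthorhombic crystal system — leaves Topaz, Barite, Goethite, Sulfur.
White streak excludes Goethite, Sulfur.
The minerals that satisfy all observations are Barite, Topaz.
That is 2 minerals.

2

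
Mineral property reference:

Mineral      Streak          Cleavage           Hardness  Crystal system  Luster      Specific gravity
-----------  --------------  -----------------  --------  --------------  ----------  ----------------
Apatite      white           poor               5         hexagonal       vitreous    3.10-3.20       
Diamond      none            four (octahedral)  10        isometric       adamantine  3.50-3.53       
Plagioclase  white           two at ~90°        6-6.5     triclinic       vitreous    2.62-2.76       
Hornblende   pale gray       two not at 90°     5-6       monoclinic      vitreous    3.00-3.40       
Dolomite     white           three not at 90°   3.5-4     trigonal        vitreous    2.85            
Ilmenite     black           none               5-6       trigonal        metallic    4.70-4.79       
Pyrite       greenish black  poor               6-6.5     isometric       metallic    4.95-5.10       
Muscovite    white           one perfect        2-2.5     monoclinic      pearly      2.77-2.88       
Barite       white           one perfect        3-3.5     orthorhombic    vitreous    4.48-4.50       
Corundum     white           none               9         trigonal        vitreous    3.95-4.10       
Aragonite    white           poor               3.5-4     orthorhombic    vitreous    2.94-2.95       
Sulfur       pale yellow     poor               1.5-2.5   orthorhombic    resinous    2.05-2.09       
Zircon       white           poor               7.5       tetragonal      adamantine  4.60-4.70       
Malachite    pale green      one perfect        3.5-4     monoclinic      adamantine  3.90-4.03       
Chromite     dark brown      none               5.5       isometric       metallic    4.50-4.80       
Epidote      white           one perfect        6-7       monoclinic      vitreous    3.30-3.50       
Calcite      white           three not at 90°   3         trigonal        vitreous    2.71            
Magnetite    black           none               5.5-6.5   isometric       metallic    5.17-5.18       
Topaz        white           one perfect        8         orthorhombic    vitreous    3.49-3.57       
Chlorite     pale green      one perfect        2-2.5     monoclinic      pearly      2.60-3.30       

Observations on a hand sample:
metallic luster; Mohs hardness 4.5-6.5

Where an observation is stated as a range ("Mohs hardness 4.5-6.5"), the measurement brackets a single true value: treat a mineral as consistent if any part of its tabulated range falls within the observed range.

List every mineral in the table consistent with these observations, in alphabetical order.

Chromite, Ilmenite, Magnetite, Pyrite

Metallic luster — leaves Ilmenite, Pyrite, Chromite, Magnetite.
Mohs hardness 4.5-6.5 — all remaining candidates fit.
Remaining candidates: Chromite, Ilmenite, Magnetite, Pyrite.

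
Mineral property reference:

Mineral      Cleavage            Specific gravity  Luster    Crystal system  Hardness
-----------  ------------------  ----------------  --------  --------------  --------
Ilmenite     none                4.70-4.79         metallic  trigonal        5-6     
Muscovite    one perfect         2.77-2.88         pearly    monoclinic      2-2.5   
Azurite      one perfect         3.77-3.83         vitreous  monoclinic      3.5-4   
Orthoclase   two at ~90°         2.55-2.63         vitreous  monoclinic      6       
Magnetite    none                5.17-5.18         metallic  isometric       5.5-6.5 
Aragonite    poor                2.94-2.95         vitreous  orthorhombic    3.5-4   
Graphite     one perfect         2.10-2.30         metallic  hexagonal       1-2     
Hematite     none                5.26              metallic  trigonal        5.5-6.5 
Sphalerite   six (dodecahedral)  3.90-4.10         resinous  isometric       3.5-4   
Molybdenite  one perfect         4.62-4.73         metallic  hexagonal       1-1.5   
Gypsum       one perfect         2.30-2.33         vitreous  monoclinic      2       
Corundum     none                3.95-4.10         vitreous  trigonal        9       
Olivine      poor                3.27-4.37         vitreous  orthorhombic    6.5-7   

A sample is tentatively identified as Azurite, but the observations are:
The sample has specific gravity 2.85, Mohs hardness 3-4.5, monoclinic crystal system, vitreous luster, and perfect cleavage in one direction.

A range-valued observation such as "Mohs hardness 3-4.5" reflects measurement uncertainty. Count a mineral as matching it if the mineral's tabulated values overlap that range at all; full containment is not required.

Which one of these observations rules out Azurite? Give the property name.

specific gravity

Specific gravity 2.85: Azurite has SG 3.77-3.83 — outside the reference range.
Mohs hardness 3-4.5: Azurite has hardness 3.5-4 — within range.
Monoclinic crystal system: Azurite has monoclinic system — within range.
Vitreous luster: Azurite has vitreous luster — within range.
Perfect cleavage in one direction: Azurite has cleavage one perfect — within range.
Only the specific gravity is inconsistent.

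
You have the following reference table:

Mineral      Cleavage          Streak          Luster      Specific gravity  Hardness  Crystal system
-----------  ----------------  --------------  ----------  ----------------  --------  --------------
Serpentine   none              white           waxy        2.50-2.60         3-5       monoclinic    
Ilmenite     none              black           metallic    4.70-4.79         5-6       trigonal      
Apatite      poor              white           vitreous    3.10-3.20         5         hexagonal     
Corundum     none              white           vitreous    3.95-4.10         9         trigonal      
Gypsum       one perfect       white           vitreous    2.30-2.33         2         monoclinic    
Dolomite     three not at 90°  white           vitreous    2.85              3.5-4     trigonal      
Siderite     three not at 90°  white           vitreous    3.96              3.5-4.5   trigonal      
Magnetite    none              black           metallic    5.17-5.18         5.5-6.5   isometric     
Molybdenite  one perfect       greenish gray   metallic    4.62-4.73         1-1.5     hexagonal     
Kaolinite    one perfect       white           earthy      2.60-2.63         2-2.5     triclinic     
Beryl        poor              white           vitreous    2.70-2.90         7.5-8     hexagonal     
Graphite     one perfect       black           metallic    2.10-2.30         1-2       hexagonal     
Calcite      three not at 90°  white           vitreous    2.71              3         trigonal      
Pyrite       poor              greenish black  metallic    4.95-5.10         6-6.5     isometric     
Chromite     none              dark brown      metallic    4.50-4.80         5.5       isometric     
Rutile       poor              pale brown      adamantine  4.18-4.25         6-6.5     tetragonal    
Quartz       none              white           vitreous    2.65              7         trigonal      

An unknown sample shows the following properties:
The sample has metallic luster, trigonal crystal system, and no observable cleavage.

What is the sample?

Ilmenite

Metallic luster: only Ilmenite, Magnetite, Molybdenite, Graphite, Pyrite, Chromite remain.
Trigonal crystal system: Ilmenite remains.
No observable cleavage: every remaining candidate is consistent.
The only mineral consistent with every observation is Ilmenite.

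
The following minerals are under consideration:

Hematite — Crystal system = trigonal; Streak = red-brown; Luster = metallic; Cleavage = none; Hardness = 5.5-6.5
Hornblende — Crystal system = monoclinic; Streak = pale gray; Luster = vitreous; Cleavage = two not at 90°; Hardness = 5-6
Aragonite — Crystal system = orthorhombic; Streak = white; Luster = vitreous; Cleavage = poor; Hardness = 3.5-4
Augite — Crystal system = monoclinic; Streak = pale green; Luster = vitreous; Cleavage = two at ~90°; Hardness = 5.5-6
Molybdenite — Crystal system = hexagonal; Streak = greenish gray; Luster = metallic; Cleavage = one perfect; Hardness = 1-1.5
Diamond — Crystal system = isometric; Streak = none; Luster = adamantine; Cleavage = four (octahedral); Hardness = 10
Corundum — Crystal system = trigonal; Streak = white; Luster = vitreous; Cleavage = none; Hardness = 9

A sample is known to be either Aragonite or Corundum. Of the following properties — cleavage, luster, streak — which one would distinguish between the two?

Cleavage: Aragonite poor, Corundum none — different.
Luster: both vitreous — identical.
Streak: both white — identical.
Of the listed properties, cleavage is the one that separates them.

cleavage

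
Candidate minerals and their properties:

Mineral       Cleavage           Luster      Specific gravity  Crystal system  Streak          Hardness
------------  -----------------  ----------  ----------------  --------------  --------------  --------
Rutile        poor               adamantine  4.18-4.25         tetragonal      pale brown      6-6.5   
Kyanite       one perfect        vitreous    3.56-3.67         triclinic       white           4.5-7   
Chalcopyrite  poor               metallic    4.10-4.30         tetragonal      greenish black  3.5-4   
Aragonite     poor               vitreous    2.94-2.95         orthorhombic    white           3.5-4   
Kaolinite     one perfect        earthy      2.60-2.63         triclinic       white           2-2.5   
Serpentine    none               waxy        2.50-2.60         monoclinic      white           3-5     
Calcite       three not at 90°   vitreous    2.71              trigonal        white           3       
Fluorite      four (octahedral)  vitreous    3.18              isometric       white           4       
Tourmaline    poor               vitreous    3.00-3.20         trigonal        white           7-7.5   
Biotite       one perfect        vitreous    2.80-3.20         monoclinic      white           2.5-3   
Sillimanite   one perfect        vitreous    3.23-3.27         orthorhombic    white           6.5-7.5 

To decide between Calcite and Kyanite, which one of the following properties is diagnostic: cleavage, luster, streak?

cleavage

Cleavage: Calcite three not at 90°, Kyanite one perfect — distinct.
Luster: both vitreous — identical.
Streak: both white — identical.
Only cleavage differs between Calcite and Kyanite among the listed tests.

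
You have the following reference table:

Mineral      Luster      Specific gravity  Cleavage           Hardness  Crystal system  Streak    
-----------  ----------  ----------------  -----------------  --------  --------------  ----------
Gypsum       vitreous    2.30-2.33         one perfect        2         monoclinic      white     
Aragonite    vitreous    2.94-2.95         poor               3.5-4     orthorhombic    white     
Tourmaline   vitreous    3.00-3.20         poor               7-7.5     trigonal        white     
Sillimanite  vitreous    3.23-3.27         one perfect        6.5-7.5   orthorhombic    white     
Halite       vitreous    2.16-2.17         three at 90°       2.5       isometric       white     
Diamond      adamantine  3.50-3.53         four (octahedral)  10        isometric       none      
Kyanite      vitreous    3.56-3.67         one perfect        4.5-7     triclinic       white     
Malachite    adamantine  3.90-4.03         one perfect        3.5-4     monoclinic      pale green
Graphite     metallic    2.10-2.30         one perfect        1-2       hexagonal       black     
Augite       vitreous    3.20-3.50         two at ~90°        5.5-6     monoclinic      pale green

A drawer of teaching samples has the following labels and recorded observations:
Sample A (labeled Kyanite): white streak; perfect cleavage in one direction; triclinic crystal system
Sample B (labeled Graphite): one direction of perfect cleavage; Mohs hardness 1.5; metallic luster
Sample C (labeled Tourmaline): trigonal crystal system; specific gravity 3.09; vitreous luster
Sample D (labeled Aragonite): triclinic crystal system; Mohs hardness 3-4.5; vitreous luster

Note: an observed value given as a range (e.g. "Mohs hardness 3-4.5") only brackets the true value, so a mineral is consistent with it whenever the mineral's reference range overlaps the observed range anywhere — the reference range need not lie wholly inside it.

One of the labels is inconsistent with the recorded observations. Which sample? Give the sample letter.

D

Sample A: every observation is compatible with the reference values for Kyanite.
Sample B: every observation is compatible with the reference values for Graphite.
Sample C: every observation is compatible with the reference values for Tourmaline.
Sample D: triclinic crystal system is outside the reference for Aragonite (orthorhombic system) — mislabeled.
The mislabeled specimen is D.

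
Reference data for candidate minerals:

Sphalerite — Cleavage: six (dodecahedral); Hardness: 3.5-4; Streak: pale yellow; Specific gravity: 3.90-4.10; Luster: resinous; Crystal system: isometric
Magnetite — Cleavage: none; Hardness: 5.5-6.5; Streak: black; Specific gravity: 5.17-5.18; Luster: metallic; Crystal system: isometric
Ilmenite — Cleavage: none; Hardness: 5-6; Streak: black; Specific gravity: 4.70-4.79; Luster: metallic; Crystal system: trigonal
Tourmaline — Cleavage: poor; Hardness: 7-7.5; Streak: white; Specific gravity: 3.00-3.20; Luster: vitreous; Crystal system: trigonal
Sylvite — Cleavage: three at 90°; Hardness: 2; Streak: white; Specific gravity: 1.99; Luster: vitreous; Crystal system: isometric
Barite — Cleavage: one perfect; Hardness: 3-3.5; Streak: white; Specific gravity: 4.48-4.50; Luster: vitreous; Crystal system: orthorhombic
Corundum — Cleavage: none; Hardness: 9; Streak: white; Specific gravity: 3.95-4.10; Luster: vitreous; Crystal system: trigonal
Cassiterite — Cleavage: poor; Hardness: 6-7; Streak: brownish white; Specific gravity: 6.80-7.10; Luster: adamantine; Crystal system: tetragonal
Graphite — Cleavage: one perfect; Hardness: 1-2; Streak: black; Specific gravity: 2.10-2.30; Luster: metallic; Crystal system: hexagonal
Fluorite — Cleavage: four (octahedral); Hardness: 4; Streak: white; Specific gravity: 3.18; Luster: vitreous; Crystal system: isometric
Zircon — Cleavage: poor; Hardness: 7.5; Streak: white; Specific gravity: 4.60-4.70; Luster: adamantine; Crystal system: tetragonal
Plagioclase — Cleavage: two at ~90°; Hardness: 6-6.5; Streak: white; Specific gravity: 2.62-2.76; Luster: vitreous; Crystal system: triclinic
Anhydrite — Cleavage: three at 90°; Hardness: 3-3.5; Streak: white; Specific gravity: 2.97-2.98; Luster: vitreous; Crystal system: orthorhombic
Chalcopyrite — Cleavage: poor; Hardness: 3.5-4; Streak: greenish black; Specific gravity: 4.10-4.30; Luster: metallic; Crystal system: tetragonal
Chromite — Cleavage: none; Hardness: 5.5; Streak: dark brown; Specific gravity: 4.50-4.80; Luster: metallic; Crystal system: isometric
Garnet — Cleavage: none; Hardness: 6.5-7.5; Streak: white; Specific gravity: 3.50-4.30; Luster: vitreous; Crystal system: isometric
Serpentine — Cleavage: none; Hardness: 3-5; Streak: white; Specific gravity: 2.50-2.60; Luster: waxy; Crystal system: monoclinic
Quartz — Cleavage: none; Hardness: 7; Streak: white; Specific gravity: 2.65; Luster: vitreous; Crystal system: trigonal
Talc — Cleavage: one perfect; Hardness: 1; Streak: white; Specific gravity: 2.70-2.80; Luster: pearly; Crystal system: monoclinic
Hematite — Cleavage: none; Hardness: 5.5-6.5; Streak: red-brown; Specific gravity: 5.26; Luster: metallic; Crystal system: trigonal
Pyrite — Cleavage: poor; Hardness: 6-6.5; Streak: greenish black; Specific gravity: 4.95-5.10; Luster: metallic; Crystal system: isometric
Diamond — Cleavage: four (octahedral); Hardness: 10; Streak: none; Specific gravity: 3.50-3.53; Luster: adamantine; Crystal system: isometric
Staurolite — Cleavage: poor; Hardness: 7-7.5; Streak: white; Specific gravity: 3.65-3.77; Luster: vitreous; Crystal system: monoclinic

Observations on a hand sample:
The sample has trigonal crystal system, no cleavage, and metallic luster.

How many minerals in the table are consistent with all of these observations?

2

Trigonal crystal system — leaves Ilmenite, Tourmaline, Corundum, Quartz, Hematite.
No cleavage eliminates Tourmaline.
Metallic luster is inconsistent with Corundum, Quartz.
The minerals that satisfy all observations are Hematite, Ilmenite.
That is 2 minerals.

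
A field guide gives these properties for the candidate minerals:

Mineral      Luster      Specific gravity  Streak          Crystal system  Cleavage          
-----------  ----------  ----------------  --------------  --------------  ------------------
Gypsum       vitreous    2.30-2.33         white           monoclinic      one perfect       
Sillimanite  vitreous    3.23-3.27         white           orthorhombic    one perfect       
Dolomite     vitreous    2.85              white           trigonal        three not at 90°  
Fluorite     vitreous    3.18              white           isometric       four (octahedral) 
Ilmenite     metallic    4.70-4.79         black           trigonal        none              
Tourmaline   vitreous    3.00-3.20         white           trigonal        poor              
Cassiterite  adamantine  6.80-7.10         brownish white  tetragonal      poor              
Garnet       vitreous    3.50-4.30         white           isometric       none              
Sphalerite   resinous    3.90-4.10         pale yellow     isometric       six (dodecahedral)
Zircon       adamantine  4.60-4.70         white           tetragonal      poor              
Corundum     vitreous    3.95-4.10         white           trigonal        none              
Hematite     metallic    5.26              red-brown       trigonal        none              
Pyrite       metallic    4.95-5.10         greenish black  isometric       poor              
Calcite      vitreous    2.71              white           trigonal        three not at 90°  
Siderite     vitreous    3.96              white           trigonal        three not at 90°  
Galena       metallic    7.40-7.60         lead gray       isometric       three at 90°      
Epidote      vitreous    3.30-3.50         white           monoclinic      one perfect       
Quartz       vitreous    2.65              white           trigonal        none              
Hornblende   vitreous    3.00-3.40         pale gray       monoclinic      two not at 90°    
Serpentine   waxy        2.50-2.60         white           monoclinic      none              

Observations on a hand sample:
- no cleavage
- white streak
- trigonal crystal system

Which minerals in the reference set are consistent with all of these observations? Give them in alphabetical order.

Corundum, Quartz

No cleavage: leaves Ilmenite, Garnet, Corundum, Hematite, Quartz, Serpentine.
White streak eliminates Ilmenite, Hematite.
Trigonal crystal system is inconsistent with Garnet, Serpentine.
The minerals that satisfy all observations are Corundum, Quartz.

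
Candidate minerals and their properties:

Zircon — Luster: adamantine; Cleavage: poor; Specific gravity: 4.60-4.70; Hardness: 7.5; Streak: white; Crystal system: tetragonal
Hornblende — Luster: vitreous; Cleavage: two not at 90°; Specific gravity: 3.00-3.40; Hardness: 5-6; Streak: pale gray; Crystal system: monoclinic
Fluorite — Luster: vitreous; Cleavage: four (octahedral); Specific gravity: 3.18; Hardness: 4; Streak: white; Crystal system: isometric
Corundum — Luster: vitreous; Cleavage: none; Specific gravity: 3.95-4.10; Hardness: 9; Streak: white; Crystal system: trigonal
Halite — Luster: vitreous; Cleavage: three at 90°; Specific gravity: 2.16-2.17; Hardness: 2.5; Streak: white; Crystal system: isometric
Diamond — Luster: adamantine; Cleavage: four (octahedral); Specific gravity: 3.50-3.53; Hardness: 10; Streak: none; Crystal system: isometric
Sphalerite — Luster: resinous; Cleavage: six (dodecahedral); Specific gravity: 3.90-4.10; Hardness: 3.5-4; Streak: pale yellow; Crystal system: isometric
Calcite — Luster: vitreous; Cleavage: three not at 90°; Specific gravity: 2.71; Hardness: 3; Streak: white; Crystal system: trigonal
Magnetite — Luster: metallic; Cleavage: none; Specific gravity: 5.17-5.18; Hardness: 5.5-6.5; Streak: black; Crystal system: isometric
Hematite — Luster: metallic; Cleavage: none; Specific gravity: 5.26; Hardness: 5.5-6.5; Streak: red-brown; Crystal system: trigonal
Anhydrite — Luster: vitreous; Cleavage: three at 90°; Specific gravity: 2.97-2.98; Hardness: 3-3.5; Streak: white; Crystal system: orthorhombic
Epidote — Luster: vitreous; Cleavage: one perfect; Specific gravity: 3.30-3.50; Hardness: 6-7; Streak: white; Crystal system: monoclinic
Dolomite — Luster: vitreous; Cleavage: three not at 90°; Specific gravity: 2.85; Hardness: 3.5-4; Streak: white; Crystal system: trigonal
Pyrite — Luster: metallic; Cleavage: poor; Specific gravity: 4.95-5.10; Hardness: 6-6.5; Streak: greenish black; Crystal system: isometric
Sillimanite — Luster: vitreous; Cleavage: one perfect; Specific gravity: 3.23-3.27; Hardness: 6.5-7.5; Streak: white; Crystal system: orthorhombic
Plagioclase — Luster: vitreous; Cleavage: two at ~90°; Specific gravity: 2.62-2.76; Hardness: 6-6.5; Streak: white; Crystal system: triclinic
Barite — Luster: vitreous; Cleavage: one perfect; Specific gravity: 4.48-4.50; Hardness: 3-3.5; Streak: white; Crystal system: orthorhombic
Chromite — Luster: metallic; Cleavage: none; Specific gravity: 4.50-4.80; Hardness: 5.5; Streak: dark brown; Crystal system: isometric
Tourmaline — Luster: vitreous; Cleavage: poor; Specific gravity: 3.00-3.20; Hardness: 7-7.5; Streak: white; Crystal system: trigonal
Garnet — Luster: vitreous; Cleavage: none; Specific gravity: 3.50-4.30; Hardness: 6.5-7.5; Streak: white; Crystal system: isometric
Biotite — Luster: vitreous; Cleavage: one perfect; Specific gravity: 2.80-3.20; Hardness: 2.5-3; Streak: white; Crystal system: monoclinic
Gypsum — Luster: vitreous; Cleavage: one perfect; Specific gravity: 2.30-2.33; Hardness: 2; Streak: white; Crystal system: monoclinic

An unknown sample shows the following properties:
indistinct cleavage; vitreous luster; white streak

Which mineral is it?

Indistinct cleavage: narrows the field to Zircon, Pyrite, Tourmaline.
Vitreous luster: only Tourmaline remains.
White streak: every remaining candidate is consistent.
Tourmaline is the sole remaining match.

Tourmaline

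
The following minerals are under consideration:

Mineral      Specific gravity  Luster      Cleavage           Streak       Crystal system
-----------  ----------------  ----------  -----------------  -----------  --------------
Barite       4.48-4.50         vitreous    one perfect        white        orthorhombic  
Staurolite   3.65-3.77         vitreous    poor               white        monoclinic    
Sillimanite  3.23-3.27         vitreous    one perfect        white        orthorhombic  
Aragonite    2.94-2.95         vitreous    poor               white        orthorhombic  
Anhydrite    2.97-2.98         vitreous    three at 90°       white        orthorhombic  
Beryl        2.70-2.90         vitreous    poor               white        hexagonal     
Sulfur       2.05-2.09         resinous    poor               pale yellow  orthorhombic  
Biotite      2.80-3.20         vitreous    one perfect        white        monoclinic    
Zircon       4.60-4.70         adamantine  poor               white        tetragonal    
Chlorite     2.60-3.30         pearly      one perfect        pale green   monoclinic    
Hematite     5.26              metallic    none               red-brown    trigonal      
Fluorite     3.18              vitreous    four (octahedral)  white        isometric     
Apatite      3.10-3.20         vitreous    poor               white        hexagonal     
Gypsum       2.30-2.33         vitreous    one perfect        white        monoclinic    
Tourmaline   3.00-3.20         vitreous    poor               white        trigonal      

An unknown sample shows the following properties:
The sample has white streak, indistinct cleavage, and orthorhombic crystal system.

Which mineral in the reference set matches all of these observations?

Aragonite

White streak excludes Sulfur, Chlorite, Hematite.
Indistinct cleavage excludes Barite, Sillimanite, Anhydrite, Biotite, Fluorite, Gypsum.
Orthorhombic crystal system: narrows the field to Aragonite.
Aragonite is the sole remaining match.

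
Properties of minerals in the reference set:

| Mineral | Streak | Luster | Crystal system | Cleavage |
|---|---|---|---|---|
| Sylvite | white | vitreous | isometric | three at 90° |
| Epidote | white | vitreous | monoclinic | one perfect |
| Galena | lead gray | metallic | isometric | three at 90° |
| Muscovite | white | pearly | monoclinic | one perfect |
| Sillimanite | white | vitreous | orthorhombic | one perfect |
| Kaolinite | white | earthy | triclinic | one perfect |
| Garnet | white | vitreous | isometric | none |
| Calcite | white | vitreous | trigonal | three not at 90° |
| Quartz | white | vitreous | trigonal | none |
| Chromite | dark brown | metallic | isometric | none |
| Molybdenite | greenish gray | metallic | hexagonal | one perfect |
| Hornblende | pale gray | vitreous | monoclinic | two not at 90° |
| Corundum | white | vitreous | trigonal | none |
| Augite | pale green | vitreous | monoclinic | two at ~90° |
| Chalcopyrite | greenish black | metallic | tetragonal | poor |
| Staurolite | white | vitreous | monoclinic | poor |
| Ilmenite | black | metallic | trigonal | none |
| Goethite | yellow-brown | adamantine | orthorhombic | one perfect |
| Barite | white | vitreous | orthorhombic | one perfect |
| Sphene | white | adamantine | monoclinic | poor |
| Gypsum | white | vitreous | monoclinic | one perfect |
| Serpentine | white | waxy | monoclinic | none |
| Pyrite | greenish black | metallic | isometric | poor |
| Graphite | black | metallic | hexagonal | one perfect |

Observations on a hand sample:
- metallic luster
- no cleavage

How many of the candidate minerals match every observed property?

Metallic luster: leaves Galena, Chromite, Molybdenite, Chalcopyrite, Ilmenite, Pyrite, Graphite.
No cleavage: only Chromite, Ilmenite remain.
The minerals that satisfy all observations are Chromite, Ilmenite.
That is 2 minerals.

2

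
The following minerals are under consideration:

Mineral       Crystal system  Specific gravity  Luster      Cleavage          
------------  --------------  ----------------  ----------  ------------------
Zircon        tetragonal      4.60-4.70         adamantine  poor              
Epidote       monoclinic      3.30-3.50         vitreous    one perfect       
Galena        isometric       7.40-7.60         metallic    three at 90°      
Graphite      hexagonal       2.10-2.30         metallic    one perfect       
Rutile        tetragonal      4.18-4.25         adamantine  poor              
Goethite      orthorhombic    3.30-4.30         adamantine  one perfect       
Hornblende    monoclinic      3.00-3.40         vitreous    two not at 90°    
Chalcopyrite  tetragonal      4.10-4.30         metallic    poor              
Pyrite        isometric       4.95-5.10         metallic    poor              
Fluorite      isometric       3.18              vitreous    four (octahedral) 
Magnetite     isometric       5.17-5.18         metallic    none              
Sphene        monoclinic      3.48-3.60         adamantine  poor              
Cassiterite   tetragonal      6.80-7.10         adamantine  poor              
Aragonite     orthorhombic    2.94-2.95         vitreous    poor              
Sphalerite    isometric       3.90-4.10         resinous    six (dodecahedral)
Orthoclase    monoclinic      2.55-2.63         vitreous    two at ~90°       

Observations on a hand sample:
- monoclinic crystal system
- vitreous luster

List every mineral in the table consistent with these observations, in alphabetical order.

Monoclinic crystal system — only Epidote, Hornblende, Sphene, Orthoclase remain.
Vitreous luster rules out Sphene.
Consistent with every observation: Epidote, Hornblende, Orthoclase.

Epidote, Hornblende, Orthoclase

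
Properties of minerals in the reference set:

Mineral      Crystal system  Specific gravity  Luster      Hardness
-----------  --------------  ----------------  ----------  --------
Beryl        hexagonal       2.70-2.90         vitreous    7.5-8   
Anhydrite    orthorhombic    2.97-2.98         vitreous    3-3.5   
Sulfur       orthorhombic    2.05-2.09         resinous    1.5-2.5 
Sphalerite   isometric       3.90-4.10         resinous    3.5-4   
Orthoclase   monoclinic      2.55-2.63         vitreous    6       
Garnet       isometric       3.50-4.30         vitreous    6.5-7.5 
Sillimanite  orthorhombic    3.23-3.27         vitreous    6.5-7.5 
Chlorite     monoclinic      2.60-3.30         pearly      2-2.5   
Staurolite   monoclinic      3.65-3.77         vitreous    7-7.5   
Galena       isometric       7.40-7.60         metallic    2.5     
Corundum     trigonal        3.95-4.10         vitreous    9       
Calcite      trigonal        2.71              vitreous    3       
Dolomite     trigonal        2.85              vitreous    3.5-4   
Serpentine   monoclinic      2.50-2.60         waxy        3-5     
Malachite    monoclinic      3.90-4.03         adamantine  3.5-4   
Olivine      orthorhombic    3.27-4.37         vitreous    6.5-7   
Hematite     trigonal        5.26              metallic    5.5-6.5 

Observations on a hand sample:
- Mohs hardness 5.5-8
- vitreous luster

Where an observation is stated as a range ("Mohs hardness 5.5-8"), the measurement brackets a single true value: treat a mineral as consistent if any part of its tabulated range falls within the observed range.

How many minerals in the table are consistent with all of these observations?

Mohs hardness 5.5-8 — leaves Beryl, Orthoclase, Garnet, Sillimanite, Staurolite, Olivine, Hematite.
Vitreous luster excludes Hematite.
Consistent with every observation: Beryl, Garnet, Olivine, Orthoclase, Sillimanite, Staurolite.
That is 6 minerals.

6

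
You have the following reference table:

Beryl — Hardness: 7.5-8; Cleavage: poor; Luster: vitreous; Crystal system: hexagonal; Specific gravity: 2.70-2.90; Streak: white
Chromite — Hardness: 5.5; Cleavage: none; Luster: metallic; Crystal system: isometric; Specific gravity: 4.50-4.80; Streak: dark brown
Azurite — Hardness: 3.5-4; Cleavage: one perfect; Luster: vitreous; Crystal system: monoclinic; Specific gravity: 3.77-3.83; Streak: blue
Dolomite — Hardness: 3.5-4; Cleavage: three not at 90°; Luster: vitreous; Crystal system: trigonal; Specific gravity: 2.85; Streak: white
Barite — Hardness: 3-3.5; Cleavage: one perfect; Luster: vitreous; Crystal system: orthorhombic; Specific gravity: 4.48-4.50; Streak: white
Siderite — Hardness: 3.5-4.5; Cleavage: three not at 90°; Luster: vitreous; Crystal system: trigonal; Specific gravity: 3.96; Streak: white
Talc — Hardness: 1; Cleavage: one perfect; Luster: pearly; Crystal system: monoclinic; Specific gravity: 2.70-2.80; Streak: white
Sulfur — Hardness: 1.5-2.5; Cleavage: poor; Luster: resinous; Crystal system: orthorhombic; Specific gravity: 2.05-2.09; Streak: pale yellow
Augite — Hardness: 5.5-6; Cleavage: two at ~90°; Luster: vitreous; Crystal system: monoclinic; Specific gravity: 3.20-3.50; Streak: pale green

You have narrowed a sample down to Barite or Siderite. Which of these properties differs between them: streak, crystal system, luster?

Streak: both white — no difference.
Crystal system: Barite orthorhombic, Siderite trigonal — different.
Luster: both vitreous — no difference.
Crystal system is the diagnostic property here.

crystal system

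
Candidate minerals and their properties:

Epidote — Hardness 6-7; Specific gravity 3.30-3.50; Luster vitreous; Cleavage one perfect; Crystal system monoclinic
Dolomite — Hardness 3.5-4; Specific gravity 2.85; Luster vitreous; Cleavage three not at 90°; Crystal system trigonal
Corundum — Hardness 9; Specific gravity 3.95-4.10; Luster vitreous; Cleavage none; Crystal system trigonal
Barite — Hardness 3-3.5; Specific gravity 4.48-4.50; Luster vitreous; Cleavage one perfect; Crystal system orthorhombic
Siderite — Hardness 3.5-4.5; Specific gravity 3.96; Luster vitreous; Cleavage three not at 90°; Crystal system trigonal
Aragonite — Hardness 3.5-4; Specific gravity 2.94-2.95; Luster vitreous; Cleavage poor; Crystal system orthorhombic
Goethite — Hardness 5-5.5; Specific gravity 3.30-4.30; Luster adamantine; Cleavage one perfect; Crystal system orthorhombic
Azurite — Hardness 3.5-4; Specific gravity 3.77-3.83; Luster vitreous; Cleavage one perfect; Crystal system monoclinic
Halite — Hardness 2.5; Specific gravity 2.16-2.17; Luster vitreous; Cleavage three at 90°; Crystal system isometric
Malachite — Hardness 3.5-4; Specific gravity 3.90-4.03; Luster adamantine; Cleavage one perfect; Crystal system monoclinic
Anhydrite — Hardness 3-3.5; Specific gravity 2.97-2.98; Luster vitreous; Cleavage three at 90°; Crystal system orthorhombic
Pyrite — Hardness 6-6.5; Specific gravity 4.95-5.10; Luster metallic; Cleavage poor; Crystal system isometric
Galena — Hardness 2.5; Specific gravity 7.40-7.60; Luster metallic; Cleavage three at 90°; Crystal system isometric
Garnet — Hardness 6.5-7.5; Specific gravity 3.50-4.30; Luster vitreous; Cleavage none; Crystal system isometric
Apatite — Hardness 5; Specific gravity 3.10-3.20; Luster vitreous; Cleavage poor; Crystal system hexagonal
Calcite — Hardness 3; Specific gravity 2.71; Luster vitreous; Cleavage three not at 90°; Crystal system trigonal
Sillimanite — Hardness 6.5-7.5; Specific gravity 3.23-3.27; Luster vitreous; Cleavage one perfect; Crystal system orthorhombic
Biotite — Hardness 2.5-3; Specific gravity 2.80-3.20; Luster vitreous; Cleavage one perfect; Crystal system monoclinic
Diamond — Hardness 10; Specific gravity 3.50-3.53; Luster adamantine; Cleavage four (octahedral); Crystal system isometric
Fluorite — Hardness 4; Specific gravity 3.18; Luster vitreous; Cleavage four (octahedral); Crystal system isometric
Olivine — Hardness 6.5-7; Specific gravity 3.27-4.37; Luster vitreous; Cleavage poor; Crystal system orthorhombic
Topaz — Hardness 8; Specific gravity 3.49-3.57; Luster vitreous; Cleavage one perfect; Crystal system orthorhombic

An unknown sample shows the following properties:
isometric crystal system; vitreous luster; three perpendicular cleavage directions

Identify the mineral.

Halite

Isometric crystal system — only Halite, Pyrite, Galena, Garnet, Diamond, Fluorite remain.
Vitreous luster rules out Pyrite, Galena, Diamond.
Three perpendicular cleavage directions — narrows the field to Halite.
Only Halite satisfies all observations.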